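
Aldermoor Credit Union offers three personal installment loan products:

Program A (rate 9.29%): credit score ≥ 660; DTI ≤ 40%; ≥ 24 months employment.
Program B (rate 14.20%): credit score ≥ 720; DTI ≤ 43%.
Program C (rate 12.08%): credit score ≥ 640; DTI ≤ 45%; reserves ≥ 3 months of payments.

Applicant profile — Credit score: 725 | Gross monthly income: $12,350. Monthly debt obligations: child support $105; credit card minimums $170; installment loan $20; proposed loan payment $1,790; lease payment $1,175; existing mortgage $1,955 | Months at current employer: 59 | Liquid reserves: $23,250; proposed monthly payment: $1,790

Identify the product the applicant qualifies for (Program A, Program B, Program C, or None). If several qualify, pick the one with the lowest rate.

Program C

Total debts = (105 + 170 + 20 + 1,790 + 1,175 + 1,955) = 5,215; DTI = 5,215/12,350 = 42.2%.
Reserves = 23,250/1,790 = 13.0 months.
Program A: score 725 ≥ 660; DTI 42.2% > 40%; employment 59 ≥ 24 mo → does not qualify.
Program B: score 725 ≥ 720; DTI 42.2% ≤ 43% → qualifies.
Program C: score 725 ≥ 640; DTI 42.2% ≤ 45%; reserves 13.0 ≥ 3 mo → qualifies.
Qualifying: Program B, Program C. Lowest rate is 12.08% → Program C.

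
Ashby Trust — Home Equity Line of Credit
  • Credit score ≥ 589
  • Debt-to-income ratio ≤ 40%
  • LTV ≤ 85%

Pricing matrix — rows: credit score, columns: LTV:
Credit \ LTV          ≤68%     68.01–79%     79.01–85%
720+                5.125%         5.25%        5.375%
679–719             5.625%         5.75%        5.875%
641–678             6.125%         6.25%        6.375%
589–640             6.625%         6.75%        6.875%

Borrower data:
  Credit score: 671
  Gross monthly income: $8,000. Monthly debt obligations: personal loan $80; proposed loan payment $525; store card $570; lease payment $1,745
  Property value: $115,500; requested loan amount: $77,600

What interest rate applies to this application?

Credit score 671 ≥ 589; Total monthly debts = (80 + 525 + 570 + 1,745) = 2,920. Debt-to-income = 2,920/8,000 = 36.5% — meets 40% limit
LTV: 77,600 ÷ 115,500 = 67.2%, within 85% cap
Score 671 is in the 641–678 band; LTV 67.2% is in the ≤68% band → 6.125%.

6.125%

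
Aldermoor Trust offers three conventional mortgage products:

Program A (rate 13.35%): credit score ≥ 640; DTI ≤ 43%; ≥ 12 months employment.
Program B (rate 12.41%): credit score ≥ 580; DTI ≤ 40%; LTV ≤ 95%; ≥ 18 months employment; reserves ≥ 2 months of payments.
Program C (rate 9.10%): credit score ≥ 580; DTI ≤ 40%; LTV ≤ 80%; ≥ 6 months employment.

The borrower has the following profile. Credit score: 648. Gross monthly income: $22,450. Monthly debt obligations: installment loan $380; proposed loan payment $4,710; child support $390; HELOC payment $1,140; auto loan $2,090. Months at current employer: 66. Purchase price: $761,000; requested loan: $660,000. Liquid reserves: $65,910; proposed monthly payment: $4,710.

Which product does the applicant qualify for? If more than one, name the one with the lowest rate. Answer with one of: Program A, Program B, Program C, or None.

Program B

Total debts = (380 + 4,710 + 390 + 1,140 + 2,090) = 8,710; DTI = 8,710/22,450 = 38.8%.
LTV = 660,000/761,000 = 86.7%.
Reserves = 65,910/4,710 = 14.0 months.
Program A: score 648 ≥ 640; DTI 38.8% ≤ 43%; employment 66 ≥ 12 mo → qualifies.
Program B: score 648 ≥ 580; DTI 38.8% ≤ 40%; LTV 86.7% ≤ 95%; employment 66 ≥ 18 mo; reserves 14.0 ≥ 2 mo → qualifies.
Program C: score 648 ≥ 580; DTI 38.8% ≤ 40%; LTV 86.7% > 80%; employment 66 ≥ 6 mo → does not qualify.
Qualifying: Program A, Program B. Lowest rate is 12.41% → Program B.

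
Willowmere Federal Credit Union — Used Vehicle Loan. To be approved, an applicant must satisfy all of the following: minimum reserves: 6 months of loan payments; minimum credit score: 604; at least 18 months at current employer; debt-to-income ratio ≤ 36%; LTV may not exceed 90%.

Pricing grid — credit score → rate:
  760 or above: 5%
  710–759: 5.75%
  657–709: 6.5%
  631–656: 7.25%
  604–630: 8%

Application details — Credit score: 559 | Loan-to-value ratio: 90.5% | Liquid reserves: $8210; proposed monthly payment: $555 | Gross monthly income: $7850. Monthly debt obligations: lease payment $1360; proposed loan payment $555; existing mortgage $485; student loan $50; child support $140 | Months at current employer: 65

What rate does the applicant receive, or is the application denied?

Denied

Credit score 559 < 604 (below minimum)
Reserves: 8,210 ÷ 555 = 14.8 months (meets 6-month minimum)
Employment 65 ≥ 18 months
Total monthly debts = (1,360 + 555 + 485 + 50 + 140) = 2,590. DTI = 2,590/7,850 = 33% ≤ 36%
LTV 90.5% — over 90%
Not all requirements met → denied.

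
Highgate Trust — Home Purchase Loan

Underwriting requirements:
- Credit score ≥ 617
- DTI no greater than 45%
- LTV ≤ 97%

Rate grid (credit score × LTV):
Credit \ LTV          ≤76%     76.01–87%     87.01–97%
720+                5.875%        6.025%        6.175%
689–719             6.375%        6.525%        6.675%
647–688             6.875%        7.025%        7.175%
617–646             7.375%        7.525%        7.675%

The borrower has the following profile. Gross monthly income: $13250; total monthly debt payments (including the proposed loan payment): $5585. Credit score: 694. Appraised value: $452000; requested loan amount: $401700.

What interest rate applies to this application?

Credit score 694 ≥ 617; Debt-to-income = 5,585/13,250 = 42.2% — meets 45% limit
LTV: 401,700 ÷ 452,000 = 88.9%, within 97% cap
Credit 694 → row 689–719; LTV 88.9% → column 87.01–97%. Grid cell → 6.675%.

6.675%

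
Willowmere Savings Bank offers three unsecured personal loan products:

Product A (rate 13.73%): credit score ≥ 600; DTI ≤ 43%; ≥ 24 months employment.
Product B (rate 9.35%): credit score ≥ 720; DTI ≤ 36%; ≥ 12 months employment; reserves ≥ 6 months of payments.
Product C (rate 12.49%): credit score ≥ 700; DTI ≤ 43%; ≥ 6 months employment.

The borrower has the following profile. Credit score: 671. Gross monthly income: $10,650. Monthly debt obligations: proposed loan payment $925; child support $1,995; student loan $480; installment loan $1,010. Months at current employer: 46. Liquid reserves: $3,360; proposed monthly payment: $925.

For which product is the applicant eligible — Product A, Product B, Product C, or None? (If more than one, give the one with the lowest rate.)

Product A

Total debts = (925 + 1,995 + 480 + 1,010) = 4,410; DTI = 4,410/10,650 = 41.4%.
Reserves = 3,360/925 = 3.6 months.
Product A: score 671 ≥ 600; DTI 41.4% ≤ 43%; employment 46 ≥ 24 mo → qualifies.
Product B: score 671 < 720; DTI 41.4% > 36%; employment 46 ≥ 12 mo; reserves 3.6 < 6 mo → does not qualify.
Product C: score 671 < 700; DTI 41.4% ≤ 43%; employment 46 ≥ 6 mo → does not qualify.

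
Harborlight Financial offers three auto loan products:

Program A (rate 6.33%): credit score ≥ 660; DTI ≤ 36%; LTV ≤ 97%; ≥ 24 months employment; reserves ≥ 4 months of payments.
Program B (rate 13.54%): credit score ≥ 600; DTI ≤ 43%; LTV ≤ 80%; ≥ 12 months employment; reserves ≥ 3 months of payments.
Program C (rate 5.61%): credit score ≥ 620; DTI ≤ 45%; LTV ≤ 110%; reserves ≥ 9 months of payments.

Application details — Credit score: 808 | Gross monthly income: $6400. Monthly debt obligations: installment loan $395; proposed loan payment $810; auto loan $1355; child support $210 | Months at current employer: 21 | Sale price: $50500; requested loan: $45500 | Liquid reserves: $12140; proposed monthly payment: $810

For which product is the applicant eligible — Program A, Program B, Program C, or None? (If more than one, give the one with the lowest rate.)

Total debts = (395 + 810 + 1,355 + 210) = 2,770; DTI = 2,770/6,400 = 43.3%.
LTV = 45,500/50,500 = 90.1%.
Reserves = 12,140/810 = 15.0 months.
Program A: score 808 ≥ 660; DTI 43.3% > 36%; LTV 90.1% ≤ 97%; employment 21 < 24 mo; reserves 15.0 ≥ 4 mo → does not qualify.
Program B: score 808 ≥ 600; DTI 43.3% > 43%; LTV 90.1% > 80%; employment 21 ≥ 12 mo; reserves 15.0 ≥ 3 mo → does not qualify.
Program C: score 808 ≥ 620; DTI 43.3% ≤ 45%; LTV 90.1% ≤ 110%; reserves 15.0 ≥ 9 mo → qualifies.

Program C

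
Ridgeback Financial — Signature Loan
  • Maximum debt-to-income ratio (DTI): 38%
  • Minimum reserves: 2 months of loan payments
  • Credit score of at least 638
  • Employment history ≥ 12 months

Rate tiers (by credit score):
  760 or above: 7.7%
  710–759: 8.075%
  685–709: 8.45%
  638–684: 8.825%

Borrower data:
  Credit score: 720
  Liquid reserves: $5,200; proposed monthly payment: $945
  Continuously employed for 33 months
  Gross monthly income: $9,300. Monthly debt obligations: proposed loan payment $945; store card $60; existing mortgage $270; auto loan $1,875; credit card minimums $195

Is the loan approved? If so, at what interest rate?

Credit score 720 ≥ 638 (meets minimum)
Employment 33 ≥ 12 months
Reserves = 5,200/945 = 5.5 months ≥ 2
Total monthly debts = (945 + 60 + 270 + 1,875 + 195) = 3,345. DTI: 3,345 ÷ 9,300 = 36%, within the 38% cap
All requirements met. Score 720 falls in the 710–759 tier → 8.075%.

Approved at 8.075%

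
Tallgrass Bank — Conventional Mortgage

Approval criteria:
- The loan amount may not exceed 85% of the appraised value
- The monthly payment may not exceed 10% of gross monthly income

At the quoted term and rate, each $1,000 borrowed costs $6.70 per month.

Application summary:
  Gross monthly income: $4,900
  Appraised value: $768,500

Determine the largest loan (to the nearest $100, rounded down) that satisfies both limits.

Payment cap: 10% × $4,900 = $490/month.
At $6.70 per $1,000, that supports 490/6.70 × 1,000 ≈ $73,134 → $73,100.
LTV cap: 85% × $768,500 = $653,225 → $653,200.
Binding constraint: payment-to-income.

$73,100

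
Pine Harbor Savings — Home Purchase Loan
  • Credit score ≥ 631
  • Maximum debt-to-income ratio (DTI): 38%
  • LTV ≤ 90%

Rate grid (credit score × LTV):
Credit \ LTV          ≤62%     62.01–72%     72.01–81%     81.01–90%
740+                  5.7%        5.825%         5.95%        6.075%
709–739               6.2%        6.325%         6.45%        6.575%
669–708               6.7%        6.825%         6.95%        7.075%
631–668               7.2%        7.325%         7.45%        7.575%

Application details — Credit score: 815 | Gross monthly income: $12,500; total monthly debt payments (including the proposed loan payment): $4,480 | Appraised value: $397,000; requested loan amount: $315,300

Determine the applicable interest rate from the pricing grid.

Credit score 815 ≥ 631; Debt-to-income = 4,480/12,500 = 35.8% — meets 38% limit
LTV: 315,300 ÷ 397,000 = 79.4%, within 90% cap
Credit 815 → row 740+; LTV 79.4% → column 72.01–81%. Grid cell → 5.95%.

5.95%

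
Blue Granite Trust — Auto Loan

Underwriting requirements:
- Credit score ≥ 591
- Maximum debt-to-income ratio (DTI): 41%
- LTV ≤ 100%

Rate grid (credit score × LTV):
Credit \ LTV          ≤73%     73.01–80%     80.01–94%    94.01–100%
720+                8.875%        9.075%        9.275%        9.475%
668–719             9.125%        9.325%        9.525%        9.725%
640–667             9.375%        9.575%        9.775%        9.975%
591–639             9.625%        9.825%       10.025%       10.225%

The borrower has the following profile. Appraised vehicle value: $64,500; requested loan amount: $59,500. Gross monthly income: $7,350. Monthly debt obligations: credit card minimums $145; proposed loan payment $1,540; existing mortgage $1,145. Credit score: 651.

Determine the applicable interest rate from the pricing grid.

Credit score 651 ≥ 591; Total monthly debts = (145 + 1,540 + 1,145) = 2,830. Debt-to-income = 2,830/7,350 = 38.5% — meets 41% limit
Loan-to-value = 59,500/64,500 = 92.2% — pass (100% max)
Score 651 is in the 640–667 band; LTV 92.2% is in the 80.01–94% band → 9.775%.

9.775%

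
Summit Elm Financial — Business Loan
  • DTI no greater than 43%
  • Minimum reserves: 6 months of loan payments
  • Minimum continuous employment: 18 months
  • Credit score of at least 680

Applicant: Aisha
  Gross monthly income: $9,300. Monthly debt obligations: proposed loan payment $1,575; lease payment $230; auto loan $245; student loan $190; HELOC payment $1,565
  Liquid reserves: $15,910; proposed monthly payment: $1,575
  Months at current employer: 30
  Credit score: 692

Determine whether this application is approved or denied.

Approved

Total monthly debts = (1,575 + 230 + 245 + 190 + 1,565) = 3,805. DTI: 3,805 ÷ 9,300 = 40.9%, within the 43% cap
Reserves = 15,910/1,575 = 10.1 months ≥ 6
Employment 30 ≥ 18 months
Credit score 692 ≥ 680 (meets)
All criteria satisfied.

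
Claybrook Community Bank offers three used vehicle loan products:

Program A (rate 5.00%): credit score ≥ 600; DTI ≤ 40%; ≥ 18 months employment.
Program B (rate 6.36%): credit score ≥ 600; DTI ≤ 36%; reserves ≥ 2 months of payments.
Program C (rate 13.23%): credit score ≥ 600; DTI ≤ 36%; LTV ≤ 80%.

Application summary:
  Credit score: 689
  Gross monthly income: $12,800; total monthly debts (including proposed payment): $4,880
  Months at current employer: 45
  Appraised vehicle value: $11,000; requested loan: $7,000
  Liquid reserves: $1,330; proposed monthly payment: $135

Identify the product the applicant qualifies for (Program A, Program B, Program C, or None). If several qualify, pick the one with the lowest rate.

DTI = 4,880/12,800 = 38.1%.
LTV = 7,000/11,000 = 63.6%.
Reserves = 1,330/135 = 9.9 months.
Program A: score 689 ≥ 600; DTI 38.1% ≤ 40%; employment 45 ≥ 18 mo → qualifies.
Program B: score 689 ≥ 600; DTI 38.1% > 36%; reserves 9.9 ≥ 2 mo → does not qualify.
Program C: score 689 ≥ 600; DTI 38.1% > 36%; LTV 63.6% ≤ 80% → does not qualify.

Program A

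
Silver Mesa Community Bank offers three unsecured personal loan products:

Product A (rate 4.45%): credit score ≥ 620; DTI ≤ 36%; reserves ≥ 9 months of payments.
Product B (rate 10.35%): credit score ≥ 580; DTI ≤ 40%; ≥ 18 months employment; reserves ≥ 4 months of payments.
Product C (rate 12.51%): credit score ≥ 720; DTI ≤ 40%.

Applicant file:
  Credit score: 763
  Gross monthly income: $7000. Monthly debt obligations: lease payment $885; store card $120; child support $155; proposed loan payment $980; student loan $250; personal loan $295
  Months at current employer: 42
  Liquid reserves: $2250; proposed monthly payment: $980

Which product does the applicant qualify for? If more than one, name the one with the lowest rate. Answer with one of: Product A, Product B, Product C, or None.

Product C

Total debts = (885 + 120 + 155 + 980 + 250 + 295) = 2,685; DTI = 2,685/7,000 = 38.4%.
Reserves = 2,250/980 = 2.3 months.
Product A: score 763 ≥ 620; DTI 38.4% > 36%; reserves 2.3 < 9 mo → does not qualify.
Product B: score 763 ≥ 580; DTI 38.4% ≤ 40%; employment 42 ≥ 18 mo; reserves 2.3 < 4 mo → does not qualify.
Product C: score 763 ≥ 720; DTI 38.4% ≤ 40% → qualifies.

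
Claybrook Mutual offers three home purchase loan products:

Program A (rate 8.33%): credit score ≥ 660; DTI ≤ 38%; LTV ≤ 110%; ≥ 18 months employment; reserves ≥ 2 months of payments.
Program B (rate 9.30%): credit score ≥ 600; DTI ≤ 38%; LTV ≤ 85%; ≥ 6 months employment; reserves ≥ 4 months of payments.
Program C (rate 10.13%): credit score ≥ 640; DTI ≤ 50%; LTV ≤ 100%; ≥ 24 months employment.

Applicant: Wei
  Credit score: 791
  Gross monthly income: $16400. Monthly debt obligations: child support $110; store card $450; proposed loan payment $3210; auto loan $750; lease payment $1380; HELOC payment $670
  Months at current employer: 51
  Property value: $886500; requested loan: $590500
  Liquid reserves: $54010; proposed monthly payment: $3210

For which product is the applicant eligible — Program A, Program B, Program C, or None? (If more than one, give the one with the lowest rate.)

Program C

Total debts = (110 + 450 + 3,210 + 750 + 1,380 + 670) = 6,570; DTI = 6,570/16,400 = 40.1%.
LTV = 590,500/886,500 = 66.6%.
Reserves = 54,010/3,210 = 16.8 months.
Program A: score 791 ≥ 660; DTI 40.1% > 38%; LTV 66.6% ≤ 110%; employment 51 ≥ 18 mo; reserves 16.8 ≥ 2 mo → does not qualify.
Program B: score 791 ≥ 600; DTI 40.1% > 38%; LTV 66.6% ≤ 85%; employment 51 ≥ 6 mo; reserves 16.8 ≥ 4 mo → does not qualify.
Program C: score 791 ≥ 640; DTI 40.1% ≤ 50%; LTV 66.6% ≤ 100%; employment 51 ≥ 24 mo → qualifies.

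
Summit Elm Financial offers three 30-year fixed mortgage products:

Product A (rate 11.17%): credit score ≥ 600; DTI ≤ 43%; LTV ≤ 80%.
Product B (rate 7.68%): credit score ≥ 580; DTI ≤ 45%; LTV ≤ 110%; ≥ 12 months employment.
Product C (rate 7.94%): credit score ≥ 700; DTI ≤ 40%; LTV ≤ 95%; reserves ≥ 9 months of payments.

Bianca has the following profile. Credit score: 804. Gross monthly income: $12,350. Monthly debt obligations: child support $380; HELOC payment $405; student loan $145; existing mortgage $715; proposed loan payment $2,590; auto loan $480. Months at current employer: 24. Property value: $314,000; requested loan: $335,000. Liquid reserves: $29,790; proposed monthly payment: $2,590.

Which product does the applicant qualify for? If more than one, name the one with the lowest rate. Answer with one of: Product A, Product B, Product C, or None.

Total debts = (380 + 405 + 145 + 715 + 2,590 + 480) = 4,715; DTI = 4,715/12,350 = 38.2%.
LTV = 335,000/314,000 = 106.7%.
Reserves = 29,790/2,590 = 11.5 months.
Product A: score 804 ≥ 600; DTI 38.2% ≤ 43%; LTV 106.7% > 80% → does not qualify.
Product B: score 804 ≥ 580; DTI 38.2% ≤ 45%; LTV 106.7% ≤ 110%; employment 24 ≥ 12 mo → qualifies.
Product C: score 804 ≥ 700; DTI 38.2% ≤ 40%; LTV 106.7% > 95%; reserves 11.5 ≥ 9 mo → does not qualify.

Product B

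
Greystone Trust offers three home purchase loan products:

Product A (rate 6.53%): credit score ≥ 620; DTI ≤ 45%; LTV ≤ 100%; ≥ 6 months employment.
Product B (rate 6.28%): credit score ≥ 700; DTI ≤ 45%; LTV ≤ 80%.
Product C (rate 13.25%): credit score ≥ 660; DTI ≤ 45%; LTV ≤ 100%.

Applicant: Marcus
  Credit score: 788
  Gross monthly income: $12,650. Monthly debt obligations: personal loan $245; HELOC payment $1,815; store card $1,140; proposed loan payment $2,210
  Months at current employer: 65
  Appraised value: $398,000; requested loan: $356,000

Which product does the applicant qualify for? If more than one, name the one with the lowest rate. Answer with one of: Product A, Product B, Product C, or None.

Product A

Total debts = (245 + 1,815 + 1,140 + 2,210) = 5,410; DTI = 5,410/12,650 = 42.8%.
LTV = 356,000/398,000 = 89.4%.
Product A: score 788 ≥ 620; DTI 42.8% ≤ 45%; LTV 89.4% ≤ 100%; employment 65 ≥ 6 mo → qualifies.
Product B: score 788 ≥ 700; DTI 42.8% ≤ 45%; LTV 89.4% > 80% → does not qualify.
Product C: score 788 ≥ 660; DTI 42.8% ≤ 45%; LTV 89.4% ≤ 100% → qualifies.
Qualifying: Product A, Product C. Lowest rate is 6.53% → Product A.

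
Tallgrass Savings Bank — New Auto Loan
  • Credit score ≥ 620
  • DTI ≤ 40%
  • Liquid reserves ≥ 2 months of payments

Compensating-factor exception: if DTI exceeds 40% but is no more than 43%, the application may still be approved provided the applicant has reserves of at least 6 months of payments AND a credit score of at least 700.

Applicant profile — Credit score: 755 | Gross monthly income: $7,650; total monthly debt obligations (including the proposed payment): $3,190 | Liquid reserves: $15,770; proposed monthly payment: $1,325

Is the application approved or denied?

Credit score 755 ≥ 620 (meets base)
DTI: 3,190 ÷ 7,650 = 41.7%, over the 40% base limit.
Reserves = 15,770/1,325 = 11.9 months ≥ 2
41.7% falls in the override range (40%–43%), so the compensating-factor test applies.
Reserves 11.9 ≥ 6 months; credit score 755 ≥ 700.
Both compensating conditions met → exception applies.

Approved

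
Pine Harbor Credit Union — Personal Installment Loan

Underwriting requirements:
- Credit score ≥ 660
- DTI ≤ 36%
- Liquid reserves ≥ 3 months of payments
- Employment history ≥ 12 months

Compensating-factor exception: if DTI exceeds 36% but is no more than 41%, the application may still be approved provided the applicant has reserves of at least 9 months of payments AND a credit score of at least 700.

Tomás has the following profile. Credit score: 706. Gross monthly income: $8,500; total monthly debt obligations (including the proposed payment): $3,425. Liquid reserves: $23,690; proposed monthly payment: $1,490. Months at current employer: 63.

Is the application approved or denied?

Approved

Credit score 706 ≥ 660 (meets base)
DTI: 3,425 ÷ 8,500 = 40.3%, over the 36% base limit.
Reserves: 23,690 ÷ 1,490 = 15.9 months (meets 3-month minimum)
Employment 63 ≥ 12 months
40.3% falls in the override range (36%–41%), so the compensating-factor test applies.
Override check — reserves: 15.9 mo (ok); score: 706 (ok).
Both compensating conditions met → exception applies.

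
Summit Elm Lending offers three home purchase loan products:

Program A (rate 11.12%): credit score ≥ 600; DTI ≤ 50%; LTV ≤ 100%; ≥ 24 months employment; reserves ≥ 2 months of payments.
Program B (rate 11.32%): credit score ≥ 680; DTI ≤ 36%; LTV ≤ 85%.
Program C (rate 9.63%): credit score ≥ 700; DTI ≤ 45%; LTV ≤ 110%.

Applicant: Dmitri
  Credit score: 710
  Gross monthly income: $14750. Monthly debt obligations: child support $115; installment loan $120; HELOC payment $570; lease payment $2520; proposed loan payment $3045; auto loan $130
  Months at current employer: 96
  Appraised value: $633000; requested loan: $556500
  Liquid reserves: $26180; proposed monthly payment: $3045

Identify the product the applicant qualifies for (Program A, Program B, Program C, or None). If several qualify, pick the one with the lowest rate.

Program C

Total debts = (115 + 120 + 570 + 2,520 + 3,045 + 130) = 6,500; DTI = 6,500/14,750 = 44.1%.
LTV = 556,500/633,000 = 87.9%.
Reserves = 26,180/3,045 = 8.6 months.
Program A: score 710 ≥ 600; DTI 44.1% ≤ 50%; LTV 87.9% ≤ 100%; employment 96 ≥ 24 mo; reserves 8.6 ≥ 2 mo → qualifies.
Program B: score 710 ≥ 680; DTI 44.1% > 36%; LTV 87.9% > 85% → does not qualify.
Program C: score 710 ≥ 700; DTI 44.1% ≤ 45%; LTV 87.9% ≤ 110% → qualifies.
Qualifying: Program A, Program C. Lowest rate is 9.63% → Program C.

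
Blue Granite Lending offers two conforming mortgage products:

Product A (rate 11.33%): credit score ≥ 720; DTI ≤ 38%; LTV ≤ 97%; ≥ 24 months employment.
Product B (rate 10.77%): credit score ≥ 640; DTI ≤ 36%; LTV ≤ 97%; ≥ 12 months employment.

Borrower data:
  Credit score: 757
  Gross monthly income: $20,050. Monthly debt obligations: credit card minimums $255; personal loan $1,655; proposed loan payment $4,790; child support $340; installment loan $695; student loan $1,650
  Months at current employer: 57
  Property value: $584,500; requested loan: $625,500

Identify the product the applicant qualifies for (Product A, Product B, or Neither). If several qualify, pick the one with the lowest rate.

Total debts = (255 + 1,655 + 4,790 + 340 + 695 + 1,650) = 9,385; DTI = 9,385/20,050 = 46.8%.
LTV = 625,500/584,500 = 107%.
Product A: score 757 ≥ 720; DTI 46.8% > 38%; LTV 107% > 97%; employment 57 ≥ 24 mo → does not qualify.
Product B: score 757 ≥ 640; DTI 46.8% > 36%; LTV 107% > 97%; employment 57 ≥ 12 mo → does not qualify.

Neither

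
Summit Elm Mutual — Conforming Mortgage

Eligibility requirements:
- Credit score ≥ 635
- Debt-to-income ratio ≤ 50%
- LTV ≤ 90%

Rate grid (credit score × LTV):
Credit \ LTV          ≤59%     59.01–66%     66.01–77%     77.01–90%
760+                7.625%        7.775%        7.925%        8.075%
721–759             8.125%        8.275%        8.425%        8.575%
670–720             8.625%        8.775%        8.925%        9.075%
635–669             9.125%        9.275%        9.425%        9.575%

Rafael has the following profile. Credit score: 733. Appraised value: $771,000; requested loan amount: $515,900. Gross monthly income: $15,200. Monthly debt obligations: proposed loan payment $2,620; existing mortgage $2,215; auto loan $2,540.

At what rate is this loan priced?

Credit score 733 ≥ 635; Total monthly debts = (2,620 + 2,215 + 2,540) = 7,375. DTI = 7,375/15,200 = 48.5% ≤ 50%
LTV = 515,900/771,000 = 66.9% ≤ 90%
Credit 733 → row 721–759; LTV 66.9% → column 66.01–77%. Grid cell → 8.425%.

8.425%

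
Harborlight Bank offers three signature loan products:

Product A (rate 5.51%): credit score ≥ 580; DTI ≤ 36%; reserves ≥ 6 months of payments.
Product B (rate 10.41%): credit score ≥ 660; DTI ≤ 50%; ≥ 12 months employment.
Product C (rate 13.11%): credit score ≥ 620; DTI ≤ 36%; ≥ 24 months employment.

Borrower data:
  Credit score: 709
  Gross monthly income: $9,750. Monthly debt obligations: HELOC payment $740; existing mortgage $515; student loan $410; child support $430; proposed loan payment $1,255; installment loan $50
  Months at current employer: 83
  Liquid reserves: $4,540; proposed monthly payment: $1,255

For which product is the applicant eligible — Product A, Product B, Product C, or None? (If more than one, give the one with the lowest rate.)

Product B

Total debts = (740 + 515 + 410 + 430 + 1,255 + 50) = 3,400; DTI = 3,400/9,750 = 34.9%.
Reserves = 4,540/1,255 = 3.6 months.
Product A: score 709 ≥ 580; DTI 34.9% ≤ 36%; reserves 3.6 < 6 mo → does not qualify.
Product B: score 709 ≥ 660; DTI 34.9% ≤ 50%; employment 83 ≥ 12 mo → qualifies.
Product C: score 709 ≥ 620; DTI 34.9% ≤ 36%; employment 83 ≥ 24 mo → qualifies.
Qualifying: Product B, Product C. Lowest rate is 10.41% → Product B.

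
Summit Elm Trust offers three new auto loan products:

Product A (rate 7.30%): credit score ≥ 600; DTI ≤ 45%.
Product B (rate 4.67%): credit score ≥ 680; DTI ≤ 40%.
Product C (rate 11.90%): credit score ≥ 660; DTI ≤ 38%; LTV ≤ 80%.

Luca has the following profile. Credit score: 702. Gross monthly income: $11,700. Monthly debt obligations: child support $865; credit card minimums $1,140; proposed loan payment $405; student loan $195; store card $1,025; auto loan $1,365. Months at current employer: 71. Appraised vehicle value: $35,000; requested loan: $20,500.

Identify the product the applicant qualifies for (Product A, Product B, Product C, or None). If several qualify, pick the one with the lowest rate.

Product A

Total debts = (865 + 1,140 + 405 + 195 + 1,025 + 1,365) = 4,995; DTI = 4,995/11,700 = 42.7%.
LTV = 20,500/35,000 = 58.6%.
Product A: score 702 ≥ 600; DTI 42.7% ≤ 45% → qualifies.
Product B: score 702 ≥ 680; DTI 42.7% > 40% → does not qualify.
Product C: score 702 ≥ 660; DTI 42.7% > 38%; LTV 58.6% ≤ 80% → does not qualify.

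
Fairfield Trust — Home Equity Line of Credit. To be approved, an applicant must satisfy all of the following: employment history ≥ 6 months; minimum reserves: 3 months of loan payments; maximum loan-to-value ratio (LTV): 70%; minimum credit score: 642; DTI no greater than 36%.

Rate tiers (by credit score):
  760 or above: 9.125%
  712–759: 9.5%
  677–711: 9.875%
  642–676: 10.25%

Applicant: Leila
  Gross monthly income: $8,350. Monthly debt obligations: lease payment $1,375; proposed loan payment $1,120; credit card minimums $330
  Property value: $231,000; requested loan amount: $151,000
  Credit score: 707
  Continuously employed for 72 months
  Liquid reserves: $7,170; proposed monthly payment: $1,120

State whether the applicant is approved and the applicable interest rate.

Credit score 707 ≥ 642 (meets minimum)
Reserves: 7,170 ÷ 1,120 = 6.4 months (meets 3-month minimum)
LTV: 151,000 ÷ 231,000 = 65.4%, within 70% cap
Employment 72 ≥ 6 months
Total monthly debts = (1,375 + 1,120 + 330) = 2,825. DTI: 2,825 ÷ 8,350 = 33.8%, within the 36% cap
All requirements met. Score 707 falls in the 677–711 tier → 9.875%.

Approved at 9.875%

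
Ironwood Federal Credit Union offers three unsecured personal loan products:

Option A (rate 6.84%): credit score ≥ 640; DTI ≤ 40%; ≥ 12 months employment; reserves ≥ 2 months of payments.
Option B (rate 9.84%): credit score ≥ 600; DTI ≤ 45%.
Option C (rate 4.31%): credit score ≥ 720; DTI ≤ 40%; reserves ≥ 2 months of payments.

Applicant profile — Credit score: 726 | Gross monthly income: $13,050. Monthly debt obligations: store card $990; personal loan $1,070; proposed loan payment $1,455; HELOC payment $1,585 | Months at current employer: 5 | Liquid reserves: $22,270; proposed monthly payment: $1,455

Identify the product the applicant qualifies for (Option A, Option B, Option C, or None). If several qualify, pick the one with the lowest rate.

Total debts = (990 + 1,070 + 1,455 + 1,585) = 5,100; DTI = 5,100/13,050 = 39.1%.
Reserves = 22,270/1,455 = 15.3 months.
Option A: score 726 ≥ 640; DTI 39.1% ≤ 40%; employment 5 < 12 mo; reserves 15.3 ≥ 2 mo → does not qualify.
Option B: score 726 ≥ 600; DTI 39.1% ≤ 45% → qualifies.
Option C: score 726 ≥ 720; DTI 39.1% ≤ 40%; reserves 15.3 ≥ 2 mo → qualifies.
Qualifying: Option B, Option C. Lowest rate is 4.31% → Option C.

Option C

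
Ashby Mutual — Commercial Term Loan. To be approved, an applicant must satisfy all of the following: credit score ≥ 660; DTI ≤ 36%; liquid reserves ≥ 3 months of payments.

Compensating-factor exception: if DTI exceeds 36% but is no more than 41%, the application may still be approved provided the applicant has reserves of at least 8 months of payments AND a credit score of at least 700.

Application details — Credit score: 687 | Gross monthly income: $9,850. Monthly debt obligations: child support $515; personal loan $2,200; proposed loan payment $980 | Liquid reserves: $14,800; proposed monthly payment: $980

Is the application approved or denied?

Denied

Credit score 687 ≥ 660 (meets base)
Total debts = (515 + 2,200 + 980) = 3,695. DTI = 3,695/9,850 = 37.5% > 36% — standard DTI limit exceeded.
Reserves = 14,800/980 = 15.1 months ≥ 3
37.5% falls in the override range (36%–41%), so the compensating-factor test applies.
Reserves 15.1 ≥ 8 months; credit score 687 < 700.
Override conditions not both satisfied; exception does not apply.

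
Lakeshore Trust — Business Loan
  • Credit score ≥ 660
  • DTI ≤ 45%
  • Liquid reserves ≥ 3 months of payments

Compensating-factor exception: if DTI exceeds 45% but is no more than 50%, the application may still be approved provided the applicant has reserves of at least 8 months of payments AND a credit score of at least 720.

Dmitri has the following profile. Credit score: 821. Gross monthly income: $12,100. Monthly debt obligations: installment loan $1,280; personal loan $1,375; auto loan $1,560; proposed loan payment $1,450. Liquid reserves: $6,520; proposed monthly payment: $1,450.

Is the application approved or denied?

Denied

Credit score 821 ≥ 660 (meets base)
Total debts = (1,280 + 1,375 + 1,560 + 1,450) = 5,665. DTI: 5,665 ÷ 12,100 = 46.8%, over the 45% base limit.
Reserves = 6,520/1,450 = 4.5 months ≥ 3
46.8% falls in the override range (45%–50%), so the compensating-factor test applies.
Reserves 4.5 < 8 months; credit score 821 ≥ 720.
Compensating-factor requirement not fully met.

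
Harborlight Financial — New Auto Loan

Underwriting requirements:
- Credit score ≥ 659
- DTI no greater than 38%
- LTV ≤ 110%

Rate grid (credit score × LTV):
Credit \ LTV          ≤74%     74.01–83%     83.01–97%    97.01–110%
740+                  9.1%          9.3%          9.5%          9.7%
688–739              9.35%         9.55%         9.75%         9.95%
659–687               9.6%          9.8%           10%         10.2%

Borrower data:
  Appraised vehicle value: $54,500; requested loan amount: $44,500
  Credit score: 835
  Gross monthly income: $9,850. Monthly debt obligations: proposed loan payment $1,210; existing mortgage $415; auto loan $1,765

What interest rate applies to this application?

Credit score 835 ≥ 659; Total monthly debts = (1,210 + 415 + 1,765) = 3,390. Debt-to-income = 3,390/9,850 = 34.4% — meets 38% limit
LTV = 44,500/54,500 = 81.7% ≤ 110%
Row: 835 falls in 740+. Column: 81.7% falls in 74.01–83%. Rate = 9.3%.

9.3%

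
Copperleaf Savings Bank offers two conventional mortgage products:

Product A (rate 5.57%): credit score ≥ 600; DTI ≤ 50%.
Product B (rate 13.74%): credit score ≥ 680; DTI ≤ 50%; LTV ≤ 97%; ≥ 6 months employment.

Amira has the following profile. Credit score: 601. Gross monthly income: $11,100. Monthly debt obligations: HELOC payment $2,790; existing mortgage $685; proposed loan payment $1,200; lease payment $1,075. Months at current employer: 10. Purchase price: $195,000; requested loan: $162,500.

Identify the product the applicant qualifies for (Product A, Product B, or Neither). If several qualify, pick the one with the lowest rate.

Neither

Total debts = (2,790 + 685 + 1,200 + 1,075) = 5,750; DTI = 5,750/11,100 = 51.8%.
LTV = 162,500/195,000 = 83.3%.
Product A: score 601 ≥ 600; DTI 51.8% > 50% → does not qualify.
Product B: score 601 < 680; DTI 51.8% > 50%; LTV 83.3% ≤ 97%; employment 10 ≥ 6 mo → does not qualify.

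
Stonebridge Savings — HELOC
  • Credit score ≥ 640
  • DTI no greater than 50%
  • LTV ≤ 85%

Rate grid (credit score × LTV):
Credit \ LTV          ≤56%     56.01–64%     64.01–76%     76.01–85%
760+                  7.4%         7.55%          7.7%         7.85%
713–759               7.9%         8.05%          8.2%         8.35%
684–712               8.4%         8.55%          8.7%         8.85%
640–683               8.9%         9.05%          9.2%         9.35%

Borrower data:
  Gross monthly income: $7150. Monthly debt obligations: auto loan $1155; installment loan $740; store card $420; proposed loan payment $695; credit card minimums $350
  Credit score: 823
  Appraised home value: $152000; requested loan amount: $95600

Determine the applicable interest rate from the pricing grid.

Credit score 823 ≥ 640; Total monthly debts = (1,155 + 740 + 420 + 695 + 350) = 3,360. DTI = 3,360/7,150 = 47% ≤ 50%
Loan-to-value = 95,600/152,000 = 62.9% — pass (85% max)
Row: 823 falls in 760+. Column: 62.9% falls in 56.01–64%. Rate = 7.55%.

7.55%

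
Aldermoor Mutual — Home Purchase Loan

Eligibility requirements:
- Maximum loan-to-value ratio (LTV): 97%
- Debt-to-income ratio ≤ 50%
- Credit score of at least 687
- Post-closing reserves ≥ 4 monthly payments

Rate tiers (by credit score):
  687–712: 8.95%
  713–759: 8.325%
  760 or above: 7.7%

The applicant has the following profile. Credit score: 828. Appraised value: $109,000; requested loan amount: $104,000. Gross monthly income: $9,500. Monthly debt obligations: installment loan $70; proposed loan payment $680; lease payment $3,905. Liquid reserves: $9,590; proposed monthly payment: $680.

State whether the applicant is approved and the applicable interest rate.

Credit score 828 ≥ 687 (meets minimum)
Liquid reserves cover 9,590/680 = 14.1 months — ≥ 4 required
LTV: 104,000 ÷ 109,000 = 95.4%, within 97% cap
Total monthly debts = (70 + 680 + 3,905) = 4,655. DTI: 4,655 ÷ 9,500 = 49%, within the 50% cap
All requirements met. Score 828 falls in the 760 or above tier → 7.7%.

Approved at 7.7%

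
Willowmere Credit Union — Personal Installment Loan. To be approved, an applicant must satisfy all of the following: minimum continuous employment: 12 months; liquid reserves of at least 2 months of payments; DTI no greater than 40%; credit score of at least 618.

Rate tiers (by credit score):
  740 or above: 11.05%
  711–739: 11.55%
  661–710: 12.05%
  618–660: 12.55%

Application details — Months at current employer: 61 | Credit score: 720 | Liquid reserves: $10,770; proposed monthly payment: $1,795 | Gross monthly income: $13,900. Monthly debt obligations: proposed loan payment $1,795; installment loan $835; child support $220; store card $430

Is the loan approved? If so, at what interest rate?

Approved at 11.55%

Credit score 720 ≥ 618 (meets minimum)
Employment 61 ≥ 12 months
Total monthly debts = (1,795 + 835 + 220 + 430) = 3,280. DTI: 3,280 ÷ 13,900 = 23.6%, within the 40% cap
Reserves: 10,770 ÷ 1,795 = 6.0 months (meets 2-month minimum)
All requirements met. Score 720 falls in the 711–739 tier → 11.55%.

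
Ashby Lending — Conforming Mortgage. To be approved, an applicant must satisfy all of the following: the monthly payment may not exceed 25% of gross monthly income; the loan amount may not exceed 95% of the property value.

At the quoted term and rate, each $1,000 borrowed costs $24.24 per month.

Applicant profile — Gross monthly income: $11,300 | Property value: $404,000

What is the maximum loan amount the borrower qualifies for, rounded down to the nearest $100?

Payment cap: 25% × $11,300 = $2,825/month.
At $24.24 per $1,000, that supports 2,825/24.24 × 1,000 ≈ $116,542 → $116,500.
LTV cap: 95% × $404,000 = $383,800 → $383,800.
Binding constraint: payment-to-income.

$116,500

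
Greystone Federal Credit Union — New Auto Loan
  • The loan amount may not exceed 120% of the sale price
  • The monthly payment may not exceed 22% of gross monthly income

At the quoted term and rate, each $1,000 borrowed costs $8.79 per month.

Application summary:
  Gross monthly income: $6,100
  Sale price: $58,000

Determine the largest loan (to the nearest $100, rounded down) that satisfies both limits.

Payment cap: 22% × $6,100 = $1,342/month.
At $8.79 per $1,000, that supports 1,342/8.79 × 1,000 ≈ $152,673 → $152,600.
LTV cap: 120% × $58,000 = $69,600 → $69,600.
Binding constraint: loan-to-value.

$69,600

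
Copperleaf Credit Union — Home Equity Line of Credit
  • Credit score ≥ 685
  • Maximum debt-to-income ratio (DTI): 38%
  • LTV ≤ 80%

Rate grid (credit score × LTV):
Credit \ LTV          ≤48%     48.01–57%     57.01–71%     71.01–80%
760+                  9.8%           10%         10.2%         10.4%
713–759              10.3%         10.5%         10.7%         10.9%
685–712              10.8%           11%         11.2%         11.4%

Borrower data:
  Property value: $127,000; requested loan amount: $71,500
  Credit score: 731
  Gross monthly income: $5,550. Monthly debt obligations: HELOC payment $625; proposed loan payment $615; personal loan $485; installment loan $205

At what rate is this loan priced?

10.5%

Credit score 731 ≥ 685; Total monthly debts = (625 + 615 + 485 + 205) = 1,930. DTI: 1,930 ÷ 5,550 = 34.8%, within the 38% cap
Loan-to-value = 71,500/127,000 = 56.3% — pass (80% max)
Score 731 is in the 713–759 band; LTV 56.3% is in the 48.01–57% band → 10.5%.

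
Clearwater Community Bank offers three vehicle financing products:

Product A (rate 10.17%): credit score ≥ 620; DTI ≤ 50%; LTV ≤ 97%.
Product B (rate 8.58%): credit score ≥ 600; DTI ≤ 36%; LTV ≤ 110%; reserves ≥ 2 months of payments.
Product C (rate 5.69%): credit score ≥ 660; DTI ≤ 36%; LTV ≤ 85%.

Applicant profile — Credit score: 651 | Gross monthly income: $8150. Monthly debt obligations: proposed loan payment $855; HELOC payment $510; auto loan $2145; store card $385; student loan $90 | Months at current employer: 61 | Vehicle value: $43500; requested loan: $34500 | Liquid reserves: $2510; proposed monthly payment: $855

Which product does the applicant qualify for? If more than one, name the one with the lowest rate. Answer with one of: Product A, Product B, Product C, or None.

Product A

Total debts = (855 + 510 + 2,145 + 385 + 90) = 3,985; DTI = 3,985/8,150 = 48.9%.
LTV = 34,500/43,500 = 79.3%.
Reserves = 2,510/855 = 2.9 months.
Product A: score 651 ≥ 620; DTI 48.9% ≤ 50%; LTV 79.3% ≤ 97% → qualifies.
Product B: score 651 ≥ 600; DTI 48.9% > 36%; LTV 79.3% ≤ 110%; reserves 2.9 ≥ 2 mo → does not qualify.
Product C: score 651 < 660; DTI 48.9% > 36%; LTV 79.3% ≤ 85% → does not qualify.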